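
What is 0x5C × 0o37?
Convert 0x5C (hexadecimal) → 5×16 + 12 = 92 (decimal)
Convert 0o37 (octal) → 3×8 + 7 = 31 (decimal)
Compute 92 × 31 = 2852
2852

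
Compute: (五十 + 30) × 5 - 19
Convert 五十 (Chinese numeral) → 5×10 = 50 (decimal)
Expression in decimal: (50 + 30) × 5 - 19
Parentheses first: 50 + 30 = 80
Multiply: 80 × 5 = 400
Subtract: 400 - 19 = 381
381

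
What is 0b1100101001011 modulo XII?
Convert 0b1100101001011 (binary) → 4096 + 2048 + 256 + 64 + 8 + 2 + 1 = 6475 (decimal)
Convert XII (Roman numeral) → 10 + 1 + 1 = 12 (decimal)
Compute 6475 mod 12 = 7
7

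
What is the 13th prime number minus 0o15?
The 13th prime number = 41
Convert 0o15 (octal) → 1×8 + 5 = 13 (decimal)
Compute 41 - 13 = 28
28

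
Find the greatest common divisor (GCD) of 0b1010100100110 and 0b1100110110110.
Convert 0b1010100100110 (binary) → 4096 + 1024 + 256 + 32 + 4 + 2 = 5414 (decimal)
Convert 0b1100110110110 (binary) → 4096 + 2048 + 256 + 128 + 32 + 16 + 4 + 2 = 6582 (decimal)
Compute gcd(5414, 6582) = 2
2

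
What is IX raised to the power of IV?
Convert IX (Roman numeral) → 9 (decimal)
Convert IV (Roman numeral) → 4 (decimal)
Compute 9 ^ 4 = 6561
6561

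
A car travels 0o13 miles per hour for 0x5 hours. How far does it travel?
Convert 0o13 (octal) → 1×8 + 3 = 11 (decimal)
Convert 0x5 (hexadecimal) → 5 (decimal)
Compute 11 × 5 = 55
55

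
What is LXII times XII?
Convert LXII (Roman numeral) → 50 + 10 + 1 + 1 = 62 (decimal)
Convert XII (Roman numeral) → 10 + 1 + 1 = 12 (decimal)
Compute 62 × 12 = 744
744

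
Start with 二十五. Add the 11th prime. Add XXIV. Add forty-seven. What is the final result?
Convert 二十五 (Chinese numeral) → 2×10 + 5 = 25 (decimal)
Start: 25
Convert the 11th prime (prime index) → 31 (decimal)
25 + 31 = 56
Convert XXIV (Roman numeral) → 10 + 10 + 4 = 24 (decimal)
56 + 24 = 80
Convert forty-seven (English words) → 47 (decimal)
80 + 47 = 127
127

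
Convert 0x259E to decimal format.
Convert 0x259E (hexadecimal) → 2×4096 + 5×256 + 9×16 + 14 = 9630 (decimal)
9630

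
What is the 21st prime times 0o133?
Convert the 21st prime (prime index) → 73 (decimal)
Convert 0o133 (octal) → 1×64 + 3×8 + 3 = 91 (decimal)
Compute 73 × 91 = 6643
6643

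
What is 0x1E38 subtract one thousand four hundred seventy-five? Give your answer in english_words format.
Convert 0x1E38 (hexadecimal) → 1×4096 + 14×256 + 3×16 + 8 = 7736 (decimal)
Convert one thousand four hundred seventy-five (English words) → 1×1000 + 4×100 + 75 = 1475 (decimal)
Compute 7736 - 1475 = 6261
Convert 6261 (decimal) → 6261 = 6×1000 + 2×100 + 61 → six thousand two hundred sixty-one (English words)
six thousand two hundred sixty-one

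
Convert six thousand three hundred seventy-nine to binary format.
Convert six thousand three hundred seventy-nine (English words) → 6×1000 + 3×100 + 79 = 6379 (decimal)
Convert 6379 (decimal) → 6379 = 4096 + 2048 + 128 + 64 + 32 + 8 + 2 + 1 → 0b1100011101011 (binary)
0b1100011101011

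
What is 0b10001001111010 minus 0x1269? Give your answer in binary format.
Convert 0b10001001111010 (binary) → 8192 + 512 + 64 + 32 + 16 + 8 + 2 = 8826 (decimal)
Convert 0x1269 (hexadecimal) → 1×4096 + 2×256 + 6×16 + 9 = 4713 (decimal)
Compute 8826 - 4713 = 4113
Convert 4113 (decimal) → 4113 = 4096 + 16 + 1 → 0b1000000010001 (binary)
0b1000000010001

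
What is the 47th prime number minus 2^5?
The 47th prime number = 211
Convert 2^5 (power) → 32 (decimal)
Compute 211 - 32 = 179
179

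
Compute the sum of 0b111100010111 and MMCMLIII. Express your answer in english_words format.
Convert 0b111100010111 (binary) → 2048 + 1024 + 512 + 256 + 16 + 4 + 2 + 1 = 3863 (decimal)
Convert MMCMLIII (Roman numeral) → 1000 + 1000 + 900 + 50 + 1 + 1 + 1 = 2953 (decimal)
Compute 3863 + 2953 = 6816
Convert 6816 (decimal) → 6816 = 6×1000 + 8×100 + 16 → six thousand eight hundred sixteen (English words)
six thousand eight hundred sixteen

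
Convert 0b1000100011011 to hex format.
Convert 0b1000100011011 (binary) → 4096 + 256 + 16 + 8 + 2 + 1 = 4379 (decimal)
Convert 4379 (decimal) → 4379 = 1×4096 + 1×256 + 1×16 + 11 → 0x111B (hexadecimal)
0x111B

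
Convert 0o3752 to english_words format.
Convert 0o3752 (octal) → 3×512 + 7×64 + 5×8 + 2 = 2026 (decimal)
Convert 2026 (decimal) → 2026 = 2×1000 + 26 → two thousand twenty-six (English words)
two thousand twenty-six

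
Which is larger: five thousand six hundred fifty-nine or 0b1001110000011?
Convert five thousand six hundred fifty-nine (English words) → 5×1000 + 6×100 + 59 = 5659 (decimal)
Convert 0b1001110000011 (binary) → 4096 + 512 + 256 + 128 + 2 + 1 = 4995 (decimal)
Compare 5659 vs 4995: larger = 5659
5659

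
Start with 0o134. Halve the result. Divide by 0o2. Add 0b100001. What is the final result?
Convert 0o134 (octal) → 1×64 + 3×8 + 4 = 92 (decimal)
Start: 92
92 ÷ 2 = 46
Convert 0o2 (octal) → 2 (decimal)
46 ÷ 2 = 23
Convert 0b100001 (binary) → 32 + 1 = 33 (decimal)
23 + 33 = 56
56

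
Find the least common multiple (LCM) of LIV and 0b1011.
Convert LIV (Roman numeral) → 50 + 4 = 54 (decimal)
Convert 0b1011 (binary) → 8 + 2 + 1 = 11 (decimal)
Compute lcm(54, 11) = 594
594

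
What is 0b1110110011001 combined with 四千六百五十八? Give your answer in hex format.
Convert 0b1110110011001 (binary) → 4096 + 2048 + 1024 + 256 + 128 + 16 + 8 + 1 = 7577 (decimal)
Convert 四千六百五十八 (Chinese numeral) → 4×1000 + 6×100 + 5×10 + 8 = 4658 (decimal)
Compute 7577 + 4658 = 12235
Convert 12235 (decimal) → 12235 = 2×4096 + 15×256 + 12×16 + 11 → 0x2FCB (hexadecimal)
0x2FCB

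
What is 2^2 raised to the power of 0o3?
Convert 2^2 (power) → 4 (decimal)
Convert 0o3 (octal) → 3 (decimal)
Compute 4 ^ 3 = 64
64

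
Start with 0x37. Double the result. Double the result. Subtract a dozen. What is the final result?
Convert 0x37 (hexadecimal) → 3×16 + 7 = 55 (decimal)
Start: 55
55 × 2 = 110
110 × 2 = 220
Convert a dozen (colloquial) → 12 (decimal)
220 - 12 = 208
208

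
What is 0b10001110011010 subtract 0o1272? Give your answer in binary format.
Convert 0b10001110011010 (binary) → 8192 + 512 + 256 + 128 + 16 + 8 + 2 = 9114 (decimal)
Convert 0o1272 (octal) → 1×512 + 2×64 + 7×8 + 2 = 698 (decimal)
Compute 9114 - 698 = 8416
Convert 8416 (decimal) → 8416 = 8192 + 128 + 64 + 32 → 0b10000011100000 (binary)
0b10000011100000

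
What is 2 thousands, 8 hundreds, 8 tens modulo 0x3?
Convert 2 thousands, 8 hundreds, 8 tens (place-value notation) → 2×1000 + 8×100 + 8×10 = 2880 (decimal)
Convert 0x3 (hexadecimal) → 3 (decimal)
Compute 2880 mod 3 = 0
0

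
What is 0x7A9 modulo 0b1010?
Convert 0x7A9 (hexadecimal) → 7×256 + 10×16 + 9 = 1961 (decimal)
Convert 0b1010 (binary) → 8 + 2 = 10 (decimal)
Compute 1961 mod 10 = 1
1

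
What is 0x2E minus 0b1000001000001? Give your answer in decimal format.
Convert 0x2E (hexadecimal) → 2×16 + 14 = 46 (decimal)
Convert 0b1000001000001 (binary) → 4096 + 64 + 1 = 4161 (decimal)
Compute 46 - 4161 = -4115
-4115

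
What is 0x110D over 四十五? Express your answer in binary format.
Convert 0x110D (hexadecimal) → 1×4096 + 1×256 + 13 = 4365 (decimal)
Convert 四十五 (Chinese numeral) → 4×10 + 5 = 45 (decimal)
Compute 4365 ÷ 45 = 97
Convert 97 (decimal) → 97 = 64 + 32 + 1 → 0b1100001 (binary)
0b1100001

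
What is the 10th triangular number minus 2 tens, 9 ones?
The 10th triangular number = 10×11/2 = 55
Convert 2 tens, 9 ones (place-value notation) → 2×10 + 9 = 29 (decimal)
Compute 55 - 29 = 26
26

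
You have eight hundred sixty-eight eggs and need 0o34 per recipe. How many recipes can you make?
Convert eight hundred sixty-eight (English words) → 8×100 + 68 = 868 (decimal)
Convert 0o34 (octal) → 3×8 + 4 = 28 (decimal)
Compute 868 ÷ 28 = 31
31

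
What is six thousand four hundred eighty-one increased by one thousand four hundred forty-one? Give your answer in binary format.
Convert six thousand four hundred eighty-one (English words) → 6×1000 + 4×100 + 81 = 6481 (decimal)
Convert one thousand four hundred forty-one (English words) → 1×1000 + 4×100 + 41 = 1441 (decimal)
Compute 6481 + 1441 = 7922
Convert 7922 (decimal) → 7922 = 4096 + 2048 + 1024 + 512 + 128 + 64 + 32 + 16 + 2 → 0b1111011110010 (binary)
0b1111011110010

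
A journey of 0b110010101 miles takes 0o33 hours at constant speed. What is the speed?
Convert 0b110010101 (binary) → 256 + 128 + 16 + 4 + 1 = 405 (decimal)
Convert 0o33 (octal) → 3×8 + 3 = 27 (decimal)
Compute 405 ÷ 27 = 15
15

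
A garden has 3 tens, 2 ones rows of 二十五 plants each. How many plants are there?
Convert 二十五 (Chinese numeral) → 2×10 + 5 = 25 (decimal)
Convert 3 tens, 2 ones (place-value notation) → 3×10 + 2 = 32 (decimal)
Compute 25 × 32 = 800
800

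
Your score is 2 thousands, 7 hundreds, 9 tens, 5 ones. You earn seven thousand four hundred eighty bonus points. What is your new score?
Convert 2 thousands, 7 hundreds, 9 tens, 5 ones (place-value notation) → 2×1000 + 7×100 + 9×10 + 5 = 2795 (decimal)
Convert seven thousand four hundred eighty (English words) → 7×1000 + 4×100 + 80 = 7480 (decimal)
Compute 2795 + 7480 = 10275
10275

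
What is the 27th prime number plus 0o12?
The 27th prime number = 103
Convert 0o12 (octal) → 1×8 + 2 = 10 (decimal)
Compute 103 + 10 = 113
113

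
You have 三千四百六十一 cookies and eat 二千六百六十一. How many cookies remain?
Convert 三千四百六十一 (Chinese numeral) → 3×1000 + 4×100 + 6×10 + 1 = 3461 (decimal)
Convert 二千六百六十一 (Chinese numeral) → 2×1000 + 6×100 + 6×10 + 1 = 2661 (decimal)
Compute 3461 - 2661 = 800
800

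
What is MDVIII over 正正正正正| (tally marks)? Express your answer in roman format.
Convert MDVIII (Roman numeral) → 1000 + 500 + 5 + 1 + 1 + 1 = 1508 (decimal)
Convert 正正正正正| (tally marks) → 5 + 5 + 5 + 5 + 5 + 1 = 26 (decimal)
Compute 1508 ÷ 26 = 58
Convert 58 (decimal) → 58 = 50 + 5 + 1 + 1 + 1 → LVIII (Roman numeral)
LVIII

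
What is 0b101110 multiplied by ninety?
Convert 0b101110 (binary) → 32 + 8 + 4 + 2 = 46 (decimal)
Convert ninety (English words) → 90 (decimal)
Compute 46 × 90 = 4140
4140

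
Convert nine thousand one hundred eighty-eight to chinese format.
Convert nine thousand one hundred eighty-eight (English words) → 9×1000 + 1×100 + 88 = 9188 (decimal)
Convert 9188 (decimal) → 9188 = 9×1000 + 1×100 + 8×10 + 8 → 九千一百八十八 (Chinese numeral)
九千一百八十八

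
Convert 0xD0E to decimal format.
Convert 0xD0E (hexadecimal) → 13×256 + 14 = 3342 (decimal)
3342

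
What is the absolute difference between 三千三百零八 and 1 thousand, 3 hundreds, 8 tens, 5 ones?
Convert 三千三百零八 (Chinese numeral) → 3×1000 + 3×100 + 8 = 3308 (decimal)
Convert 1 thousand, 3 hundreds, 8 tens, 5 ones (place-value notation) → 1×1000 + 3×100 + 8×10 + 5 = 1385 (decimal)
Compute |3308 - 1385| = 1923
1923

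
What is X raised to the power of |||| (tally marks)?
Convert X (Roman numeral) → 10 (decimal)
Convert |||| (tally marks) → 4 (decimal)
Compute 10 ^ 4 = 10000
10000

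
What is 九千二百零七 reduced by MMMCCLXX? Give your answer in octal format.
Convert 九千二百零七 (Chinese numeral) → 9×1000 + 2×100 + 7 = 9207 (decimal)
Convert MMMCCLXX (Roman numeral) → 1000 + 1000 + 1000 + 100 + 100 + 50 + 10 + 10 = 3270 (decimal)
Compute 9207 - 3270 = 5937
Convert 5937 (decimal) → 5937 = 1×4096 + 3×512 + 4×64 + 6×8 + 1 → 0o13461 (octal)
0o13461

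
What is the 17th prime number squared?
The 17th prime number = 59
Compute 59² = 59 × 59 = 3481
3481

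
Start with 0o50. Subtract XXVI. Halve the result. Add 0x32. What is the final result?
Convert 0o50 (octal) → 5×8 = 40 (decimal)
Start: 40
Convert XXVI (Roman numeral) → 10 + 10 + 5 + 1 = 26 (decimal)
40 - 26 = 14
14 ÷ 2 = 7
Convert 0x32 (hexadecimal) → 3×16 + 2 = 50 (decimal)
7 + 50 = 57
57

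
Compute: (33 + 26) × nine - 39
Convert nine (English words) → 9 (decimal)
Expression in decimal: (33 + 26) × 9 - 39
Parentheses first: 33 + 26 = 59
Multiply: 59 × 9 = 531
Subtract: 531 - 39 = 492
492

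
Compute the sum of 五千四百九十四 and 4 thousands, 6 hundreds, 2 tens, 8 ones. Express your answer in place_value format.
Convert 五千四百九十四 (Chinese numeral) → 5×1000 + 4×100 + 9×10 + 4 = 5494 (decimal)
Convert 4 thousands, 6 hundreds, 2 tens, 8 ones (place-value notation) → 4×1000 + 6×100 + 2×10 + 8 = 4628 (decimal)
Compute 5494 + 4628 = 10122
Convert 10122 (decimal) → 10122 = 10×1000 + 1×100 + 2×10 + 2 → 10 thousands, 1 hundred, 2 tens, 2 ones (place-value notation)
10 thousands, 1 hundred, 2 tens, 2 ones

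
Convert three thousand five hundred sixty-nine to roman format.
Convert three thousand five hundred sixty-nine (English words) → 3×1000 + 5×100 + 69 = 3569 (decimal)
Convert 3569 (decimal) → 3569 = 1000 + 1000 + 1000 + 500 + 50 + 10 + 9 → MMMDLXIX (Roman numeral)
MMMDLXIX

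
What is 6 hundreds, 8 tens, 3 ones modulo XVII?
Convert 6 hundreds, 8 tens, 3 ones (place-value notation) → 6×100 + 8×10 + 3 = 683 (decimal)
Convert XVII (Roman numeral) → 10 + 5 + 1 + 1 = 17 (decimal)
Compute 683 mod 17 = 3
3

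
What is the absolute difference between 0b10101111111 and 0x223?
Convert 0b10101111111 (binary) → 1024 + 256 + 64 + 32 + 16 + 8 + 4 + 2 + 1 = 1407 (decimal)
Convert 0x223 (hexadecimal) → 2×256 + 2×16 + 3 = 547 (decimal)
Compute |1407 - 547| = 860
860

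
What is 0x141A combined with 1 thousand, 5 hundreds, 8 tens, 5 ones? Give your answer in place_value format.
Convert 0x141A (hexadecimal) → 1×4096 + 4×256 + 1×16 + 10 = 5146 (decimal)
Convert 1 thousand, 5 hundreds, 8 tens, 5 ones (place-value notation) → 1×1000 + 5×100 + 8×10 + 5 = 1585 (decimal)
Compute 5146 + 1585 = 6731
Convert 6731 (decimal) → 6731 = 6×1000 + 7×100 + 3×10 + 1 → 6 thousands, 7 hundreds, 3 tens, 1 one (place-value notation)
6 thousands, 7 hundreds, 3 tens, 1 one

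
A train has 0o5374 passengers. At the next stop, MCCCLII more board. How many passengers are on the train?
Convert 0o5374 (octal) → 5×512 + 3×64 + 7×8 + 4 = 2812 (decimal)
Convert MCCCLII (Roman numeral) → 1000 + 100 + 100 + 100 + 50 + 1 + 1 = 1352 (decimal)
Compute 2812 + 1352 = 4164
4164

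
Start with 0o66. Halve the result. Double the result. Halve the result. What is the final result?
Convert 0o66 (octal) → 6×8 + 6 = 54 (decimal)
Start: 54
54 ÷ 2 = 27
27 × 2 = 54
54 ÷ 2 = 27
27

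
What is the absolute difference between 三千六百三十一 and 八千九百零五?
Convert 三千六百三十一 (Chinese numeral) → 3×1000 + 6×100 + 3×10 + 1 = 3631 (decimal)
Convert 八千九百零五 (Chinese numeral) → 8×1000 + 9×100 + 5 = 8905 (decimal)
Compute |3631 - 8905| = 5274
5274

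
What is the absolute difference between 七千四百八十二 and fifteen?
Convert 七千四百八十二 (Chinese numeral) → 7×1000 + 4×100 + 8×10 + 2 = 7482 (decimal)
Convert fifteen (English words) → 15 (decimal)
Compute |7482 - 15| = 7467
7467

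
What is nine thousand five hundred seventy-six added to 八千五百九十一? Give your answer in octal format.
Convert nine thousand five hundred seventy-six (English words) → 9×1000 + 5×100 + 76 = 9576 (decimal)
Convert 八千五百九十一 (Chinese numeral) → 8×1000 + 5×100 + 9×10 + 1 = 8591 (decimal)
Compute 9576 + 8591 = 18167
Convert 18167 (decimal) → 18167 = 4×4096 + 3×512 + 3×64 + 6×8 + 7 → 0o43367 (octal)
0o43367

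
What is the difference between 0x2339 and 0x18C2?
Convert 0x2339 (hexadecimal) → 2×4096 + 3×256 + 3×16 + 9 = 9017 (decimal)
Convert 0x18C2 (hexadecimal) → 1×4096 + 8×256 + 12×16 + 2 = 6338 (decimal)
Difference: |9017 - 6338| = 2679
2679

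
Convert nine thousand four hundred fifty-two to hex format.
Convert nine thousand four hundred fifty-two (English words) → 9×1000 + 4×100 + 52 = 9452 (decimal)
Convert 9452 (decimal) → 9452 = 2×4096 + 4×256 + 14×16 + 12 → 0x24EC (hexadecimal)
0x24EC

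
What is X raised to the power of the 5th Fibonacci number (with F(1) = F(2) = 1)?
Convert X (Roman numeral) → 10 (decimal)
Convert the 5th Fibonacci number (with F(1) = F(2) = 1) (Fibonacci index) → 1, 1, 2, 3, 5 → 5 (decimal)
Compute 10 ^ 5 = 100000
100000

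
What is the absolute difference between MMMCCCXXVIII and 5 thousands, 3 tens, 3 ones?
Convert MMMCCCXXVIII (Roman numeral) → 1000 + 1000 + 1000 + 100 + 100 + 100 + 10 + 10 + 5 + 1 + 1 + 1 = 3328 (decimal)
Convert 5 thousands, 3 tens, 3 ones (place-value notation) → 5×1000 + 3×10 + 3 = 5033 (decimal)
Compute |3328 - 5033| = 1705
1705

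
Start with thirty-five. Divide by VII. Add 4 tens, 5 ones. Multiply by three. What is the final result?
Convert thirty-five (English words) → 35 (decimal)
Start: 35
Convert VII (Roman numeral) → 5 + 1 + 1 = 7 (decimal)
35 ÷ 7 = 5
Convert 4 tens, 5 ones (place-value notation) → 4×10 + 5 = 45 (decimal)
5 + 45 = 50
Convert three (English words) → 3 (decimal)
50 × 3 = 150
150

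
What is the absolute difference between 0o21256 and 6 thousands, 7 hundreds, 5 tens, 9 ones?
Convert 0o21256 (octal) → 2×4096 + 1×512 + 2×64 + 5×8 + 6 = 8878 (decimal)
Convert 6 thousands, 7 hundreds, 5 tens, 9 ones (place-value notation) → 6×1000 + 7×100 + 5×10 + 9 = 6759 (decimal)
Compute |8878 - 6759| = 2119
2119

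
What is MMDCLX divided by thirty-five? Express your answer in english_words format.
Convert MMDCLX (Roman numeral) → 1000 + 1000 + 500 + 100 + 50 + 10 = 2660 (decimal)
Convert thirty-five (English words) → 35 (decimal)
Compute 2660 ÷ 35 = 76
Convert 76 (decimal) → seventy-six (English words)
seventy-six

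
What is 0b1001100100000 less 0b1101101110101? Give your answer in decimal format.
Convert 0b1001100100000 (binary) → 4096 + 512 + 256 + 32 = 4896 (decimal)
Convert 0b1101101110101 (binary) → 4096 + 2048 + 512 + 256 + 64 + 32 + 16 + 4 + 1 = 7029 (decimal)
Compute 4896 - 7029 = -2133
-2133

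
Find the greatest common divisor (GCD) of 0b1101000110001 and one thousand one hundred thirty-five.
Convert 0b1101000110001 (binary) → 4096 + 2048 + 512 + 32 + 16 + 1 = 6705 (decimal)
Convert one thousand one hundred thirty-five (English words) → 1×1000 + 1×100 + 35 = 1135 (decimal)
Compute gcd(6705, 1135) = 5
5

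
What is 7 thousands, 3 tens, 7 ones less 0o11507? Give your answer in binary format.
Convert 7 thousands, 3 tens, 7 ones (place-value notation) → 7×1000 + 3×10 + 7 = 7037 (decimal)
Convert 0o11507 (octal) → 1×4096 + 1×512 + 5×64 + 7 = 4935 (decimal)
Compute 7037 - 4935 = 2102
Convert 2102 (decimal) → 2102 = 2048 + 32 + 16 + 4 + 2 → 0b100000110110 (binary)
0b100000110110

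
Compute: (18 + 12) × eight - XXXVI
Convert eight (English words) → 8 (decimal)
Convert XXXVI (Roman numeral) → 10 + 10 + 10 + 5 + 1 = 36 (decimal)
Expression in decimal: (18 + 12) × 8 - 36
Parentheses first: 18 + 12 = 30
Multiply: 30 × 8 = 240
Subtract: 240 - 36 = 204
204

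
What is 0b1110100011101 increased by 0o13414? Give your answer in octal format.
Convert 0b1110100011101 (binary) → 4096 + 2048 + 1024 + 256 + 16 + 8 + 4 + 1 = 7453 (decimal)
Convert 0o13414 (octal) → 1×4096 + 3×512 + 4×64 + 1×8 + 4 = 5900 (decimal)
Compute 7453 + 5900 = 13353
Convert 13353 (decimal) → 13353 = 3×4096 + 2×512 + 5×8 + 1 → 0o32051 (octal)
0o32051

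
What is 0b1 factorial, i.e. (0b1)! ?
Convert 0b1 (binary) → 1 (decimal)
Compute 1! = 1
1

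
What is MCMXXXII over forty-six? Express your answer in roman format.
Convert MCMXXXII (Roman numeral) → 1000 + 900 + 10 + 10 + 10 + 1 + 1 = 1932 (decimal)
Convert forty-six (English words) → 46 (decimal)
Compute 1932 ÷ 46 = 42
Convert 42 (decimal) → 42 = 40 + 1 + 1 → XLII (Roman numeral)
XLII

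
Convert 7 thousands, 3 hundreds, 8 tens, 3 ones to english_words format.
Convert 7 thousands, 3 hundreds, 8 tens, 3 ones (place-value notation) → 7×1000 + 3×100 + 8×10 + 3 = 7383 (decimal)
Convert 7383 (decimal) → 7383 = 7×1000 + 3×100 + 83 → seven thousand three hundred eighty-three (English words)
seven thousand three hundred eighty-three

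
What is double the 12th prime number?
The 12th prime number = 37
Compute 37 × 2 = 74
74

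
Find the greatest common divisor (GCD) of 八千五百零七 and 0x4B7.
Convert 八千五百零七 (Chinese numeral) → 8×1000 + 5×100 + 7 = 8507 (decimal)
Convert 0x4B7 (hexadecimal) → 4×256 + 11×16 + 7 = 1207 (decimal)
Compute gcd(8507, 1207) = 1
1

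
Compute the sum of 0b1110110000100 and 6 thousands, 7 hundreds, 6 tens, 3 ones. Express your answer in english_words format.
Convert 0b1110110000100 (binary) → 4096 + 2048 + 1024 + 256 + 128 + 4 = 7556 (decimal)
Convert 6 thousands, 7 hundreds, 6 tens, 3 ones (place-value notation) → 6×1000 + 7×100 + 6×10 + 3 = 6763 (decimal)
Compute 7556 + 6763 = 14319
Convert 14319 (decimal) → 14319 = 14×1000 + 3×100 + 19 → fourteen thousand three hundred nineteen (English words)
fourteen thousand three hundred nineteen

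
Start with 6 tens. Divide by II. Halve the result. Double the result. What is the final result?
Convert 6 tens (place-value notation) → 6×10 = 60 (decimal)
Start: 60
Convert II (Roman numeral) → 1 + 1 = 2 (decimal)
60 ÷ 2 = 30
30 ÷ 2 = 15
15 × 2 = 30
30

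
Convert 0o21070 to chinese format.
Convert 0o21070 (octal) → 2×4096 + 1×512 + 7×8 = 8760 (decimal)
Convert 8760 (decimal) → 8760 = 8×1000 + 7×100 + 6×10 → 八千七百六十 (Chinese numeral)
八千七百六十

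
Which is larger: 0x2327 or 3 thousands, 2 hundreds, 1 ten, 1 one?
Convert 0x2327 (hexadecimal) → 2×4096 + 3×256 + 2×16 + 7 = 8999 (decimal)
Convert 3 thousands, 2 hundreds, 1 ten, 1 one (place-value notation) → 3×1000 + 2×100 + 1×10 + 1 = 3211 (decimal)
Compare 8999 vs 3211: larger = 8999
8999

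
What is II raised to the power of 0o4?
Convert II (Roman numeral) → 1 + 1 = 2 (decimal)
Convert 0o4 (octal) → 4 (decimal)
Compute 2 ^ 4 = 16
16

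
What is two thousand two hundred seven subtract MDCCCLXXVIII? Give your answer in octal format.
Convert two thousand two hundred seven (English words) → 2×1000 + 2×100 + 7 = 2207 (decimal)
Convert MDCCCLXXVIII (Roman numeral) → 1000 + 500 + 100 + 100 + 100 + 50 + 10 + 10 + 5 + 1 + 1 + 1 = 1878 (decimal)
Compute 2207 - 1878 = 329
Convert 329 (decimal) → 329 = 5×64 + 1×8 + 1 → 0o511 (octal)
0o511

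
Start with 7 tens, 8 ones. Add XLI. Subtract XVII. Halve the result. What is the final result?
Convert 7 tens, 8 ones (place-value notation) → 7×10 + 8 = 78 (decimal)
Start: 78
Convert XLI (Roman numeral) → 40 + 1 = 41 (decimal)
78 + 41 = 119
Convert XVII (Roman numeral) → 10 + 5 + 1 + 1 = 17 (decimal)
119 - 17 = 102
102 ÷ 2 = 51
51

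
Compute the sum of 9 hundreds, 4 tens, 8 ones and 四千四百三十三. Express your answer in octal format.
Convert 9 hundreds, 4 tens, 8 ones (place-value notation) → 9×100 + 4×10 + 8 = 948 (decimal)
Convert 四千四百三十三 (Chinese numeral) → 4×1000 + 4×100 + 3×10 + 3 = 4433 (decimal)
Compute 948 + 4433 = 5381
Convert 5381 (decimal) → 5381 = 1×4096 + 2×512 + 4×64 + 5 → 0o12405 (octal)
0o12405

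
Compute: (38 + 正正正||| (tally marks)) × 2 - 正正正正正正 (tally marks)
Convert 正正正||| (tally marks) → 5 + 5 + 5 + 3 = 18 (decimal)
Convert 正正正正正正 (tally marks) → 5 + 5 + 5 + 5 + 5 + 5 = 30 (decimal)
Expression in decimal: (38 + 18) × 2 - 30
Parentheses first: 38 + 18 = 56
Multiply: 56 × 2 = 112
Subtract: 112 - 30 = 82
82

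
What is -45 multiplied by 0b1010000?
Convert 0b1010000 (binary) → 64 + 16 = 80 (decimal)
Compute -45 × 80 = -3600
-3600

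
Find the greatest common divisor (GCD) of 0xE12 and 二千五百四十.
Convert 0xE12 (hexadecimal) → 14×256 + 1×16 + 2 = 3602 (decimal)
Convert 二千五百四十 (Chinese numeral) → 2×1000 + 5×100 + 4×10 = 2540 (decimal)
Compute gcd(3602, 2540) = 2
2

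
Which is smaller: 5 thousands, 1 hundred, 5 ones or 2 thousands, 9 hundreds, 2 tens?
Convert 5 thousands, 1 hundred, 5 ones (place-value notation) → 5×1000 + 1×100 + 5 = 5105 (decimal)
Convert 2 thousands, 9 hundreds, 2 tens (place-value notation) → 2×1000 + 9×100 + 2×10 = 2920 (decimal)
Compare 5105 vs 2920: smaller = 2920
2920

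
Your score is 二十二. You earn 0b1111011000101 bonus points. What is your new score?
Convert 二十二 (Chinese numeral) → 2×10 + 2 = 22 (decimal)
Convert 0b1111011000101 (binary) → 4096 + 2048 + 1024 + 512 + 128 + 64 + 4 + 1 = 7877 (decimal)
Compute 22 + 7877 = 7899
7899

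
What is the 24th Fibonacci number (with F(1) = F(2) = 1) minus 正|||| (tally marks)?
The 24th Fibonacci number (with F(1) = F(2) = 1) = 46368
Convert 正|||| (tally marks) → 5 + 4 = 9 (decimal)
Compute 46368 - 9 = 46359
46359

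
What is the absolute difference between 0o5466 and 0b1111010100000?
Convert 0o5466 (octal) → 5×512 + 4×64 + 6×8 + 6 = 2870 (decimal)
Convert 0b1111010100000 (binary) → 4096 + 2048 + 1024 + 512 + 128 + 32 = 7840 (decimal)
Compute |2870 - 7840| = 4970
4970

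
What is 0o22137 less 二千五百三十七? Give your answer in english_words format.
Convert 0o22137 (octal) → 2×4096 + 2×512 + 1×64 + 3×8 + 7 = 9311 (decimal)
Convert 二千五百三十七 (Chinese numeral) → 2×1000 + 5×100 + 3×10 + 7 = 2537 (decimal)
Compute 9311 - 2537 = 6774
Convert 6774 (decimal) → 6774 = 6×1000 + 7×100 + 74 → six thousand seven hundred seventy-four (English words)
six thousand seven hundred seventy-four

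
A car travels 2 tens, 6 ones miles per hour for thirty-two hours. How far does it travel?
Convert 2 tens, 6 ones (place-value notation) → 2×10 + 6 = 26 (decimal)
Convert thirty-two (English words) → 32 (decimal)
Compute 26 × 32 = 832
832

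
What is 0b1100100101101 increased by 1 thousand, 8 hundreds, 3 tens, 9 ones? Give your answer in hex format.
Convert 0b1100100101101 (binary) → 4096 + 2048 + 256 + 32 + 8 + 4 + 1 = 6445 (decimal)
Convert 1 thousand, 8 hundreds, 3 tens, 9 ones (place-value notation) → 1×1000 + 8×100 + 3×10 + 9 = 1839 (decimal)
Compute 6445 + 1839 = 8284
Convert 8284 (decimal) → 8284 = 2×4096 + 5×16 + 12 → 0x205C (hexadecimal)
0x205C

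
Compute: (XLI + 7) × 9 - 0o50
Convert XLI (Roman numeral) → 40 + 1 = 41 (decimal)
Convert 0o50 (octal) → 5×8 = 40 (decimal)
Expression in decimal: (41 + 7) × 9 - 40
Parentheses first: 41 + 7 = 48
Multiply: 48 × 9 = 432
Subtract: 432 - 40 = 392
392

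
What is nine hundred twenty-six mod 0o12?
Convert nine hundred twenty-six (English words) → 9×100 + 26 = 926 (decimal)
Convert 0o12 (octal) → 1×8 + 2 = 10 (decimal)
Compute 926 mod 10 = 6
6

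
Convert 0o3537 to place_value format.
Convert 0o3537 (octal) → 3×512 + 5×64 + 3×8 + 7 = 1887 (decimal)
Convert 1887 (decimal) → 1887 = 1×1000 + 8×100 + 8×10 + 7 → 1 thousand, 8 hundreds, 8 tens, 7 ones (place-value notation)
1 thousand, 8 hundreds, 8 tens, 7 ones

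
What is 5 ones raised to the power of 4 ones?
Convert 5 ones (place-value notation) → 5 (decimal)
Convert 4 ones (place-value notation) → 4 (decimal)
Compute 5 ^ 4 = 625
625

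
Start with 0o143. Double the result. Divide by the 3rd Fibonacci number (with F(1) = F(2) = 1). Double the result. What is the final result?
Convert 0o143 (octal) → 1×64 + 4×8 + 3 = 99 (decimal)
Start: 99
99 × 2 = 198
Convert the 3rd Fibonacci number (with F(1) = F(2) = 1) (Fibonacci index) → 1, 1, 2 → 2 (decimal)
198 ÷ 2 = 99
99 × 2 = 198
198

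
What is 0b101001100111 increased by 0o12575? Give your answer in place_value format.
Convert 0b101001100111 (binary) → 2048 + 512 + 64 + 32 + 4 + 2 + 1 = 2663 (decimal)
Convert 0o12575 (octal) → 1×4096 + 2×512 + 5×64 + 7×8 + 5 = 5501 (decimal)
Compute 2663 + 5501 = 8164
Convert 8164 (decimal) → 8164 = 8×1000 + 1×100 + 6×10 + 4 → 8 thousands, 1 hundred, 6 tens, 4 ones (place-value notation)
8 thousands, 1 hundred, 6 tens, 4 ones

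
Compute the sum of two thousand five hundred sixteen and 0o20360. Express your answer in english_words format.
Convert two thousand five hundred sixteen (English words) → 2×1000 + 5×100 + 16 = 2516 (decimal)
Convert 0o20360 (octal) → 2×4096 + 3×64 + 6×8 = 8432 (decimal)
Compute 2516 + 8432 = 10948
Convert 10948 (decimal) → 10948 = 10×1000 + 9×100 + 48 → ten thousand nine hundred forty-eight (English words)
ten thousand nine hundred forty-eight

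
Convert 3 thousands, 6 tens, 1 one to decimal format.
Convert 3 thousands, 6 tens, 1 one (place-value notation) → 3×1000 + 6×10 + 1 = 3061 (decimal)
3061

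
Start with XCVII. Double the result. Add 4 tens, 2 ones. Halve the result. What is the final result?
Convert XCVII (Roman numeral) → 90 + 5 + 1 + 1 = 97 (decimal)
Start: 97
97 × 2 = 194
Convert 4 tens, 2 ones (place-value notation) → 4×10 + 2 = 42 (decimal)
194 + 42 = 236
236 ÷ 2 = 118
118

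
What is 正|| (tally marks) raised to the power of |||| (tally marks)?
Convert 正|| (tally marks) → 5 + 2 = 7 (decimal)
Convert |||| (tally marks) → 4 (decimal)
Compute 7 ^ 4 = 2401
2401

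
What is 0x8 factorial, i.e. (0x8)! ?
Convert 0x8 (hexadecimal) → 8 (decimal)
Compute 8! = 40320
40320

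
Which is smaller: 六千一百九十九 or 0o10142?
Convert 六千一百九十九 (Chinese numeral) → 6×1000 + 1×100 + 9×10 + 9 = 6199 (decimal)
Convert 0o10142 (octal) → 1×4096 + 1×64 + 4×8 + 2 = 4194 (decimal)
Compare 6199 vs 4194: smaller = 4194
4194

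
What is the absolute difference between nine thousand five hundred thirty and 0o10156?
Convert nine thousand five hundred thirty (English words) → 9×1000 + 5×100 + 30 = 9530 (decimal)
Convert 0o10156 (octal) → 1×4096 + 1×64 + 5×8 + 6 = 4206 (decimal)
Compute |9530 - 4206| = 5324
5324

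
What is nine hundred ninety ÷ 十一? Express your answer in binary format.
Convert nine hundred ninety (English words) → 9×100 + 90 = 990 (decimal)
Convert 十一 (Chinese numeral) → 1×10 + 1 = 11 (decimal)
Compute 990 ÷ 11 = 90
Convert 90 (decimal) → 90 = 64 + 16 + 8 + 2 → 0b1011010 (binary)
0b1011010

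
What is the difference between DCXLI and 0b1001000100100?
Convert DCXLI (Roman numeral) → 500 + 100 + 40 + 1 = 641 (decimal)
Convert 0b1001000100100 (binary) → 4096 + 512 + 32 + 4 = 4644 (decimal)
Difference: |641 - 4644| = 4003
4003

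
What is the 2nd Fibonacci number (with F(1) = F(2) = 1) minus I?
The 2nd Fibonacci number (with F(1) = F(2) = 1) = 1
Convert I (Roman numeral) → 1 (decimal)
Compute 1 - 1 = 0
0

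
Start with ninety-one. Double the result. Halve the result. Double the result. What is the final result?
Convert ninety-one (English words) → 91 (decimal)
Start: 91
91 × 2 = 182
182 ÷ 2 = 91
91 × 2 = 182
182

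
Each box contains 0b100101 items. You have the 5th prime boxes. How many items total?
Convert 0b100101 (binary) → 32 + 4 + 1 = 37 (decimal)
Convert the 5th prime (prime index) → 11 (decimal)
Compute 37 × 11 = 407
407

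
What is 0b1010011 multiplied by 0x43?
Convert 0b1010011 (binary) → 64 + 16 + 2 + 1 = 83 (decimal)
Convert 0x43 (hexadecimal) → 4×16 + 3 = 67 (decimal)
Compute 83 × 67 = 5561
5561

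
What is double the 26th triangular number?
The 26th triangular number = 26×27/2 = 351
Compute 351 × 2 = 702
702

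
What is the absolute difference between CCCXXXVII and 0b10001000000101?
Convert CCCXXXVII (Roman numeral) → 100 + 100 + 100 + 10 + 10 + 10 + 5 + 1 + 1 = 337 (decimal)
Convert 0b10001000000101 (binary) → 8192 + 512 + 4 + 1 = 8709 (decimal)
Compute |337 - 8709| = 8372
8372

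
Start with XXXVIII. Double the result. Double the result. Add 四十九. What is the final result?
Convert XXXVIII (Roman numeral) → 10 + 10 + 10 + 5 + 1 + 1 + 1 = 38 (decimal)
Start: 38
38 × 2 = 76
76 × 2 = 152
Convert 四十九 (Chinese numeral) → 4×10 + 9 = 49 (decimal)
152 + 49 = 201
201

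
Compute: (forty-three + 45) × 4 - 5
Convert forty-three (English words) → 43 (decimal)
Expression in decimal: (43 + 45) × 4 - 5
Parentheses first: 43 + 45 = 88
Multiply: 88 × 4 = 352
Subtract: 352 - 5 = 347
347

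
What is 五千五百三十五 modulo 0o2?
Convert 五千五百三十五 (Chinese numeral) → 5×1000 + 5×100 + 3×10 + 5 = 5535 (decimal)
Convert 0o2 (octal) → 2 (decimal)
Compute 5535 mod 2 = 1
1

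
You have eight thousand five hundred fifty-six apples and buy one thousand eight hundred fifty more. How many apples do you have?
Convert eight thousand five hundred fifty-six (English words) → 8×1000 + 5×100 + 56 = 8556 (decimal)
Convert one thousand eight hundred fifty (English words) → 1×1000 + 8×100 + 50 = 1850 (decimal)
Compute 8556 + 1850 = 10406
10406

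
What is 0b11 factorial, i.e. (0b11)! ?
Convert 0b11 (binary) → 2 + 1 = 3 (decimal)
Compute 3! = 6
6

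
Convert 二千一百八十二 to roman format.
Convert 二千一百八十二 (Chinese numeral) → 2×1000 + 1×100 + 8×10 + 2 = 2182 (decimal)
Convert 2182 (decimal) → 2182 = 1000 + 1000 + 100 + 50 + 10 + 10 + 10 + 1 + 1 → MMCLXXXII (Roman numeral)
MMCLXXXII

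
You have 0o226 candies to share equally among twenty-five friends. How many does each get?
Convert 0o226 (octal) → 2×64 + 2×8 + 6 = 150 (decimal)
Convert twenty-five (English words) → 25 (decimal)
Compute 150 ÷ 25 = 6
6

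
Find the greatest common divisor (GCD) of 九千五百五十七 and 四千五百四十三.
Convert 九千五百五十七 (Chinese numeral) → 9×1000 + 5×100 + 5×10 + 7 = 9557 (decimal)
Convert 四千五百四十三 (Chinese numeral) → 4×1000 + 5×100 + 4×10 + 3 = 4543 (decimal)
Compute gcd(9557, 4543) = 1
1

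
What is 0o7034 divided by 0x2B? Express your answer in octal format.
Convert 0o7034 (octal) → 7×512 + 3×8 + 4 = 3612 (decimal)
Convert 0x2B (hexadecimal) → 2×16 + 11 = 43 (decimal)
Compute 3612 ÷ 43 = 84
Convert 84 (decimal) → 84 = 1×64 + 2×8 + 4 → 0o124 (octal)
0o124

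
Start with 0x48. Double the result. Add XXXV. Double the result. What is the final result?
Convert 0x48 (hexadecimal) → 4×16 + 8 = 72 (decimal)
Start: 72
72 × 2 = 144
Convert XXXV (Roman numeral) → 10 + 10 + 10 + 5 = 35 (decimal)
144 + 35 = 179
179 × 2 = 358
358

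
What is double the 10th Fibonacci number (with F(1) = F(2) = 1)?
The 10th Fibonacci number (with F(1) = F(2) = 1): 1, 1, 2, 3, 5, 8, 13, 21, 34, 55 → 55
Compute 55 × 2 = 110
110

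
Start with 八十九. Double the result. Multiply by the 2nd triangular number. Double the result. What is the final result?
Convert 八十九 (Chinese numeral) → 8×10 + 9 = 89 (decimal)
Start: 89
89 × 2 = 178
Convert the 2nd triangular number (triangular index) → 2×3/2 = 3 (decimal)
178 × 3 = 534
534 × 2 = 1068
1068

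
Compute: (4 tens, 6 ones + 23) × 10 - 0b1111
Convert 4 tens, 6 ones (place-value notation) → 4×10 + 6 = 46 (decimal)
Convert 0b1111 (binary) → 8 + 4 + 2 + 1 = 15 (decimal)
Expression in decimal: (46 + 23) × 10 - 15
Parentheses first: 46 + 23 = 69
Multiply: 69 × 10 = 690
Subtract: 690 - 15 = 675
675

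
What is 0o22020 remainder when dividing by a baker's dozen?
Convert 0o22020 (octal) → 2×4096 + 2×512 + 2×8 = 9232 (decimal)
Convert a baker's dozen (colloquial) → 13 (decimal)
Compute 9232 mod 13 = 2
2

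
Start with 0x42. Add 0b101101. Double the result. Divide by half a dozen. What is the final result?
Convert 0x42 (hexadecimal) → 4×16 + 2 = 66 (decimal)
Start: 66
Convert 0b101101 (binary) → 32 + 8 + 4 + 1 = 45 (decimal)
66 + 45 = 111
111 × 2 = 222
Convert half a dozen (colloquial) → 6 (decimal)
222 ÷ 6 = 37
37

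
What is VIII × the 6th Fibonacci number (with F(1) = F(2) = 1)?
Convert VIII (Roman numeral) → 5 + 1 + 1 + 1 = 8 (decimal)
Convert the 6th Fibonacci number (with F(1) = F(2) = 1) (Fibonacci index) → 1, 1, 2, 3, 5, 8 → 8 (decimal)
Compute 8 × 8 = 64
64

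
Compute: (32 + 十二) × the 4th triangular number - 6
Convert 十二 (Chinese numeral) → 1×10 + 2 = 12 (decimal)
Convert the 4th triangular number (triangular index) → 4×5/2 = 10 (decimal)
Expression in decimal: (32 + 12) × 10 - 6
Parentheses first: 32 + 12 = 44
Multiply: 44 × 10 = 440
Subtract: 440 - 6 = 434
434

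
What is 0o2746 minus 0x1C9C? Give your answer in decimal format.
Convert 0o2746 (octal) → 2×512 + 7×64 + 4×8 + 6 = 1510 (decimal)
Convert 0x1C9C (hexadecimal) → 1×4096 + 12×256 + 9×16 + 12 = 7324 (decimal)
Compute 1510 - 7324 = -5814
-5814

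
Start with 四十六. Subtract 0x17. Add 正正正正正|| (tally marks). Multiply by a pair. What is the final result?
Convert 四十六 (Chinese numeral) → 4×10 + 6 = 46 (decimal)
Start: 46
Convert 0x17 (hexadecimal) → 1×16 + 7 = 23 (decimal)
46 - 23 = 23
Convert 正正正正正|| (tally marks) → 5 + 5 + 5 + 5 + 5 + 2 = 27 (decimal)
23 + 27 = 50
Convert a pair (colloquial) → 2 (decimal)
50 × 2 = 100
100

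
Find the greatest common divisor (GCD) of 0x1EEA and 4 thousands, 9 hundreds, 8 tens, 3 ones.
Convert 0x1EEA (hexadecimal) → 1×4096 + 14×256 + 14×16 + 10 = 7914 (decimal)
Convert 4 thousands, 9 hundreds, 8 tens, 3 ones (place-value notation) → 4×1000 + 9×100 + 8×10 + 3 = 4983 (decimal)
Compute gcd(7914, 4983) = 3
3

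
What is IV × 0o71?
Convert IV (Roman numeral) → 4 (decimal)
Convert 0o71 (octal) → 7×8 + 1 = 57 (decimal)
Compute 4 × 57 = 228
228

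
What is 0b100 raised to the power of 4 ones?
Convert 0b100 (binary) → 4 (decimal)
Convert 4 ones (place-value notation) → 4 (decimal)
Compute 4 ^ 4 = 256
256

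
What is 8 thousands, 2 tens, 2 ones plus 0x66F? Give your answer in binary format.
Convert 8 thousands, 2 tens, 2 ones (place-value notation) → 8×1000 + 2×10 + 2 = 8022 (decimal)
Convert 0x66F (hexadecimal) → 6×256 + 6×16 + 15 = 1647 (decimal)
Compute 8022 + 1647 = 9669
Convert 9669 (decimal) → 9669 = 8192 + 1024 + 256 + 128 + 64 + 4 + 1 → 0b10010111000101 (binary)
0b10010111000101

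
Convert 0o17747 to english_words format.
Convert 0o17747 (octal) → 1×4096 + 7×512 + 7×64 + 4×8 + 7 = 8167 (decimal)
Convert 8167 (decimal) → 8167 = 8×1000 + 1×100 + 67 → eight thousand one hundred sixty-seven (English words)
eight thousand one hundred sixty-seven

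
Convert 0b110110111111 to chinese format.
Convert 0b110110111111 (binary) → 2048 + 1024 + 256 + 128 + 32 + 16 + 8 + 4 + 2 + 1 = 3519 (decimal)
Convert 3519 (decimal) → 3519 = 3×1000 + 5×100 + 1×10 + 9 → 三千五百一十九 (Chinese numeral)
三千五百一十九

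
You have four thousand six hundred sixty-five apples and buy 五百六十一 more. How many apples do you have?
Convert four thousand six hundred sixty-five (English words) → 4×1000 + 6×100 + 65 = 4665 (decimal)
Convert 五百六十一 (Chinese numeral) → 5×100 + 6×10 + 1 = 561 (decimal)
Compute 4665 + 561 = 5226
5226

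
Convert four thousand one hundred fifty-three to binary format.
Convert four thousand one hundred fifty-three (English words) → 4×1000 + 1×100 + 53 = 4153 (decimal)
Convert 4153 (decimal) → 4153 = 4096 + 32 + 16 + 8 + 1 → 0b1000000111001 (binary)
0b1000000111001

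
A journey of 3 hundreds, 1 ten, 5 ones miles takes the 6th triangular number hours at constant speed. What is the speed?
Convert 3 hundreds, 1 ten, 5 ones (place-value notation) → 3×100 + 1×10 + 5 = 315 (decimal)
Convert the 6th triangular number (triangular index) → 6×7/2 = 21 (decimal)
Compute 315 ÷ 21 = 15
15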